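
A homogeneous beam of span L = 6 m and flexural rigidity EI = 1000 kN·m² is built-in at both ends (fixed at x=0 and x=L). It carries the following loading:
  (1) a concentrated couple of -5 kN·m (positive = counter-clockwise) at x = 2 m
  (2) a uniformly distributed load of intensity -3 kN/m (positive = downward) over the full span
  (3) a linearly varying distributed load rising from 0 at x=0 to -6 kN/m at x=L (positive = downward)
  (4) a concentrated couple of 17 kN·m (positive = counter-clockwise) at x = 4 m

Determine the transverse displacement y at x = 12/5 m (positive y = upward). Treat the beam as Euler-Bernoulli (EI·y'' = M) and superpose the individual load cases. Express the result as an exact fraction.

y(12/5) = 66509/7812500 m

Load 1 — applied couple M₀=-5 kN·m at a=2 m (b=L-a=4):
  y_1 = (R_Ax³/6 - M_Ax²/2 - M₀(x-a)²/2)/EI  [x>a] with R_A=-10/9, M_A=0 = ((-10/9)·(12/5)³/6 - 0·(12/5)²/2 - (-5)·((12/5)-2)²/2)/1000 = -27/12500 m
Load 2 — uniform load w=-3 kN/m over full span:
  y_2 = -wx²(L-x)²/(24EI) = -(-3)·(12/5)²·(6-(12/5))²/(24·1000) = 729/78125 m
Load 3 — triangular load w₀=-6 kN/m (0→w₀ over full span):
  y_3 = -w₀x²(L-x)²(x+2L)/(120LEI) = -(-6)·(12/5)²·(6-(12/5))²·((12/5)+2·6)/(120·6·1000) = 17496/1953125 m
Load 4 — applied couple M₀=17 kN·m at a=4 m (b=L-a=2):
  y_4 = (R_Ax³/6 - M_Ax²/2)/EI  [x≤a] with R_A=34/9, M_A=17/3 = ((34/9)·(12/5)³/6 - (17/3)·(12/5)²/2)/1000 = -119/15625 m
Superposition: y = Σ y_i = 66509/7812500 m ≈ 0.008513 m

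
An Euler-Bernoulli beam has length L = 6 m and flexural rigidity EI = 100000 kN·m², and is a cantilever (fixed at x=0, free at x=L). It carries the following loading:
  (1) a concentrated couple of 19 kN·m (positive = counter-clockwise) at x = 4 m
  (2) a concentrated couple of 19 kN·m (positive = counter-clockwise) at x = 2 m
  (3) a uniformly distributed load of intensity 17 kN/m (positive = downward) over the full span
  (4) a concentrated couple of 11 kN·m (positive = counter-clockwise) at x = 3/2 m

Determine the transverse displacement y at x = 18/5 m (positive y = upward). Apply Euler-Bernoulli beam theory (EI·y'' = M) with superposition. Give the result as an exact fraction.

y(18/5) = -5198779/500000000 m

Load 1 — applied couple M₀=19 kN·m at a=4 m (b=L-a=2):
  y_1 = M₀x²/(2EI)  [x≤a] = 19·(18/5)²/(2·100000) = 1539/1250000 m
Load 2 — applied couple M₀=19 kN·m at a=2 m (b=L-a=4):
  y_2 = M₀a(2x-a)/(2EI)  [x>a] = 19·2·(2·(18/5)-2)/(2·100000) = 247/250000 m
Load 3 — uniform load w=17 kN/m over full span:
  y_3 = -wx²(x²-4Lx+6L²)/(24EI) = -17·(18/5)²·((18/5)²-4·6·(18/5)+6·6²)/(24·100000) = -408969/31250000 m
Load 4 — applied couple M₀=11 kN·m at a=3/2 m (b=L-a=9/2):
  y_4 = M₀a(2x-a)/(2EI)  [x>a] = 11·(3/2)·(2·(18/5)-(3/2))/(2·100000) = 1881/4000000 m
Superposition: y = Σ y_i = -5198779/500000000 m ≈ -0.010398 m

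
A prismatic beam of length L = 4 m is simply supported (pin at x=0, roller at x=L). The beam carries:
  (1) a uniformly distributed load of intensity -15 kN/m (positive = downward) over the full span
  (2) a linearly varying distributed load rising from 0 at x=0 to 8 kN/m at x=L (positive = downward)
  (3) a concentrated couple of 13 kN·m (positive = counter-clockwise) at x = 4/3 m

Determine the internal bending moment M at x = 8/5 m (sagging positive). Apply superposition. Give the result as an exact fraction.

M(8/5) = -3679/125 kN·m

Load 1 — uniform load w=-15 kN/m over full span:
  M_1 = wx(L-x)/2 = (-15)·(8/5)·(4-(8/5))/2 = -144/5 kN·m
Load 2 — triangular load w₀=8 kN/m (0→w₀ over full span):
  M_2 = w₀Lx/6 - w₀x³/(6L) = 8·4·(8/5)/6 - 8·(8/5)³/(6·4) = 896/125 kN·m
Load 3 — applied couple M₀=13 kN·m at a=4/3 m (b=L-a=8/3):
  M_3 = M₀x/L - M₀  [x>a] = 13·(8/5)/4 - 13 = -39/5 kN·m
Superposition: M = Σ M_i = -3679/125 kN·m ≈ -29.432000 kN·m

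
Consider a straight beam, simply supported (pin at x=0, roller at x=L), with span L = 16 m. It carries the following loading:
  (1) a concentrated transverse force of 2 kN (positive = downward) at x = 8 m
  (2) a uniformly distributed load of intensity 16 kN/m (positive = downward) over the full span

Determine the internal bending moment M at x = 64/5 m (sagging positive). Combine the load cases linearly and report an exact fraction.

Load 1 — point force P=2 kN at a=8 m (b=L-a=8):
  M_1 = Pa(L-x)/L  [x>a] = 2·8·(16-(64/5))/16 = 16/5 kN·m
Load 2 — uniform load w=16 kN/m over full span:
  M_2 = wx(L-x)/2 = 16·(64/5)·(16-(64/5))/2 = 8192/25 kN·m
Superposition: M = Σ M_i = 8272/25 kN·m ≈ 330.880000 kN·m

M(64/5) = 8272/25 kN·m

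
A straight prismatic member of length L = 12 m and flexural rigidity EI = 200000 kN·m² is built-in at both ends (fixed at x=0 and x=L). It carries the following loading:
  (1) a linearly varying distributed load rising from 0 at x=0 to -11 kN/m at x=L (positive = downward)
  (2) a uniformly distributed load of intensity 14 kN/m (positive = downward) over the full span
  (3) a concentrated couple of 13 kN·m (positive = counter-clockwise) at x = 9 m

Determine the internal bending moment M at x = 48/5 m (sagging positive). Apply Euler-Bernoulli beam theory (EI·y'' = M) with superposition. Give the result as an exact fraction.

M(48/5) = -28389/2000 kN·m

Load 1 — triangular load w₀=-11 kN/m (0→w₀ over full span):
  M_1 = 3w₀Lx/20 - w₀L²/30 - w₀x³/(6L) = 3·(-11)·12·(48/5)/20 - (-11)·12²/30 - (-11)·(48/5)³/(6·12) = -264/125 kN·m
Load 2 — uniform load w=14 kN/m over full span:
  M_2 = wLx/2 - wL²/12 - wx²/2 = 14·12·(48/5)/2 - 14·12²/12 - 14·(48/5)²/2 = -168/25 kN·m
Load 3 — applied couple M₀=13 kN·m at a=9 m (b=L-a=3):
  M_3 = R_Ax - M_A - M₀  [x>a] with R_A=39/32, M_A=65/16 = (39/32)·(48/5) - (65/16) - 13 = -429/80 kN·m
Superposition: M = Σ M_i = -28389/2000 kN·m ≈ -14.194500 kN·m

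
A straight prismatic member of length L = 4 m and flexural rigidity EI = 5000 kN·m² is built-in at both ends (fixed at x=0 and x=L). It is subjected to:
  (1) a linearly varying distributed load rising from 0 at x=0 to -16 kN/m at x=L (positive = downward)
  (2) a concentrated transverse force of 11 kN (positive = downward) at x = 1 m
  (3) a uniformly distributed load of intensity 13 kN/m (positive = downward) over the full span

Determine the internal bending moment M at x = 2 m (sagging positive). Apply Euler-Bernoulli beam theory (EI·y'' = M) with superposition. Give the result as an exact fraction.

Load 1 — triangular load w₀=-16 kN/m (0→w₀ over full span):
  M_1 = 3w₀Lx/20 - w₀L²/30 - w₀x³/(6L) = 3·(-16)·4·2/20 - (-16)·4²/30 - (-16)·2³/(6·4) = -16/3 kN·m
Load 2 — point force P=11 kN at a=1 m (b=L-a=3):
  M_2 = Pa²(a+3b)(L-x)/L³ - Pa²b/L²  [x>a] = 11·1²·(1+3·3)·(4-2)/4³ - 11·1²·3/4² = 11/8 kN·m
Load 3 — uniform load w=13 kN/m over full span:
  M_3 = wLx/2 - wL²/12 - wx²/2 = 13·4·2/2 - 13·4²/12 - 13·2²/2 = 26/3 kN·m
Superposition: M = Σ M_i = 113/24 kN·m ≈ 4.708333 kN·m

M(2) = 113/24 kN·m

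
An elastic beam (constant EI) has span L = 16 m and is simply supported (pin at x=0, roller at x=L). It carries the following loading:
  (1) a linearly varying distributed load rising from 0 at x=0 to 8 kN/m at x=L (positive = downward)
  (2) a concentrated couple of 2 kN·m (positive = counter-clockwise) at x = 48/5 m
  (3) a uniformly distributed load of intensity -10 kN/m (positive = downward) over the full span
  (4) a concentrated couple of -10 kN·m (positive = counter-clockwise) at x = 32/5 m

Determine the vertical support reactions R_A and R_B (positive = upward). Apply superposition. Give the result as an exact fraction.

Load 1 — triangular load w₀=8 kN/m (0→w₀ over full span):
  R_A = w₀L/6 = 8·16/6 = 64/3 kN
  R_B = w₀L/3 = 8·16/3 = 128/3 kN
Load 2 — applied couple M₀=2 kN·m at a=48/5 m (b=L-a=32/5):
  R_A = M₀/L = 2/16 = 1/8 kN
  R_B = -M₀/L = -2/16 = -1/8 kN
Load 3 — uniform load w=-10 kN/m over full span:
  R_A = wL/2 = (-10)·16/2 = -80 kN
  R_B = wL/2 = (-10)·16/2 = -80 kN
Load 4 — applied couple M₀=-10 kN·m at a=32/5 m (b=L-a=48/5):
  R_A = M₀/L = (-10)/16 = -5/8 kN
  R_B = -M₀/L = -(-10)/16 = 5/8 kN
Superposition: R_A = -355/6 kN, R_B = -221/6 kN

R_A = -355/6 kN, R_B = -221/6 kN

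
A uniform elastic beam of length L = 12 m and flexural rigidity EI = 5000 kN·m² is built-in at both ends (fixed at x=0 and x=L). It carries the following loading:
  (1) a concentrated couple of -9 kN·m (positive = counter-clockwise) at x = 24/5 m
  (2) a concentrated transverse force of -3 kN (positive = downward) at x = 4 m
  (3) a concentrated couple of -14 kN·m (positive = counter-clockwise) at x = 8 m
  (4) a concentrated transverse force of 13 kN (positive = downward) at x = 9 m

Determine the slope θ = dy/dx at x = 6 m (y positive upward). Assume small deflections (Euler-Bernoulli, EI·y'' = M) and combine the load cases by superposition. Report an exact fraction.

θ(6) = -4589/2000000 rad

Load 1 — applied couple M₀=-9 kN·m at a=24/5 m (b=L-a=36/5):
  θ_1 = (R_Ax²/2 - M_Ax - M₀(x-a))/EI  [x>a] with R_A=-27/25, M_A=-27/25 = ((-27/25)·6²/2 - (-27/25)·6 - (-9)·(6-(24/5)))/5000 = -27/62500 rad
Load 2 — point force P=-3 kN at a=4 m (b=L-a=8):
  θ_2 = Pa²(L-x)(2bL-(3b+a)(L-x))/(2L³EI)  [x>a] = (-3)·4²·(12-6)·(2·8·12-(3·8+4)·(12-6))/(2·12³·5000) = -1/2500 rad
Load 3 — applied couple M₀=-14 kN·m at a=8 m (b=L-a=4):
  θ_3 = (R_Ax²/2 - M_Ax)/EI  [x≤a] with R_A=-14/9, M_A=-14/3 = ((-14/9)·6²/2 - (-14/3)·6)/5000 = 0 rad
Load 4 — point force P=13 kN at a=9 m (b=L-a=3):
  θ_4 = -Pb²x(2aL-(3a+b)x)/(2L³EI)  [x≤a] = -13·3²·6·(2·9·12-(3·9+3)·6)/(2·12³·5000) = -117/80000 rad
Superposition: θ = Σ θ_i = -4589/2000000 rad ≈ -0.002295 rad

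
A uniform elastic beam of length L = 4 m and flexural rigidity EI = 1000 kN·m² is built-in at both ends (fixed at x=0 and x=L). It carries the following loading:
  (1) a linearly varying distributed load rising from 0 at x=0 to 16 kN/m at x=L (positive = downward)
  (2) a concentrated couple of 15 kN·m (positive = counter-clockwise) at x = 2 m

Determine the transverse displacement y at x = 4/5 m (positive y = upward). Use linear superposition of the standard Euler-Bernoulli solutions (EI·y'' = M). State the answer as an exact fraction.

y(4/5) = -61931/23437500 m

Load 1 — triangular load w₀=16 kN/m (0→w₀ over full span):
  y_1 = -w₀x²(L-x)²(x+2L)/(120LEI) = -16·(4/5)²·(4-(4/5))²·((4/5)+2·4)/(120·4·1000) = -11264/5859375 m
Load 2 — applied couple M₀=15 kN·m at a=2 m (b=L-a=2):
  y_2 = (R_Ax³/6 - M_Ax²/2)/EI  [x≤a] with R_A=45/8, M_A=15/4 = ((45/8)·(4/5)³/6 - (15/4)·(4/5)²/2)/1000 = -9/12500 m
Superposition: y = Σ y_i = -61931/23437500 m ≈ -0.002642 m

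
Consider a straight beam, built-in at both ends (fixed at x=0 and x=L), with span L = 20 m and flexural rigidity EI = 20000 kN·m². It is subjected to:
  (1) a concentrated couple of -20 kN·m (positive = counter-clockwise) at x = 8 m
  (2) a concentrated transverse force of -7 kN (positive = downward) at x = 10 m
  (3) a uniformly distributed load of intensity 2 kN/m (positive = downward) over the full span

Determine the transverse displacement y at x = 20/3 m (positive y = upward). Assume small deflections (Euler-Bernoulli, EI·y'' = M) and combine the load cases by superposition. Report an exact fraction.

Load 1 — applied couple M₀=-20 kN·m at a=8 m (b=L-a=12):
  y_1 = (R_Ax³/6 - M_Ax²/2)/EI  [x≤a] with R_A=-36/25, M_A=-12/5 = ((-36/25)·(20/3)³/6 - (-12/5)·(20/3)²/2)/20000 = -1/1125 m
Load 2 — point force P=-7 kN at a=10 m (b=L-a=10):
  y_2 = -Pb²x²(3aL-(3a+b)x)/(6L³EI)  [x≤a] = -(-7)·10²·(20/3)²·(3·10·20-(3·10+10)·(20/3))/(6·20³·20000) = 7/648 m
Load 3 — uniform load w=2 kN/m over full span:
  y_3 = -wx²(L-x)²/(24EI) = -2·(20/3)²·(20-(20/3))²/(24·20000) = -8/243 m
Superposition: y = Σ y_i = -5591/243000 m ≈ -0.023008 m

y(20/3) = -5591/243000 m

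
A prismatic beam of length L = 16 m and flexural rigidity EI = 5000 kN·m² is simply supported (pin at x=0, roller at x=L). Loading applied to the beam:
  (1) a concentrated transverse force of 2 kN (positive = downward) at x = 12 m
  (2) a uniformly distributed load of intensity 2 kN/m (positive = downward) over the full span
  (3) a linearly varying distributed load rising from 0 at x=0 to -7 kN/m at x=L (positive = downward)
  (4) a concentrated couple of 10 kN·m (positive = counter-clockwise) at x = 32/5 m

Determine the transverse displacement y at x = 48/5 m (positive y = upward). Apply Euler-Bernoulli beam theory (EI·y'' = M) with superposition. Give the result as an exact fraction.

Load 1 — point force P=2 kN at a=12 m (b=L-a=4):
  y_1 = -Pbx(L²-b²-x²)/(6LEI)  [x≤a] = -2·4·(48/5)·(16²-4²-(48/5)²)/(6·16·5000) = -1848/78125 m
Load 2 — uniform load w=2 kN/m over full span:
  y_2 = -wx(L³-2Lx²+x³)/(24EI) = -2·(48/5)·(16³-2·16·(48/5)²+(48/5)³)/(24·5000) = -126976/390625 m
Load 3 — triangular load w₀=-7 kN/m (0→w₀ over full span):
  y_3 = -w₀x(7L⁴-10L²x²+3x⁴)/(360LEI) = -(-7)·(48/5)·(7·16⁴-10·16²·(48/5)²+3·(48/5)⁴)/(360·16·5000) = 16973824/29296875 m
Load 4 — applied couple M₀=10 kN·m at a=32/5 m (b=L-a=48/5):
  y_4 = (M₀x³/(6L)-M₀(x-a)²/2+C₁x)/EI  [x>a] with C₁=M₀(3b²-L²)/(6L)=32/15 = (10·(48/5)³/(6·16)-10·((48/5)-(32/5))²/2+(32/15)·(48/5))/5000 = 192/15625 m
Superposition: y = Σ y_i = 7117624/29296875 m ≈ 0.242948 m

y(48/5) = 7117624/29296875 m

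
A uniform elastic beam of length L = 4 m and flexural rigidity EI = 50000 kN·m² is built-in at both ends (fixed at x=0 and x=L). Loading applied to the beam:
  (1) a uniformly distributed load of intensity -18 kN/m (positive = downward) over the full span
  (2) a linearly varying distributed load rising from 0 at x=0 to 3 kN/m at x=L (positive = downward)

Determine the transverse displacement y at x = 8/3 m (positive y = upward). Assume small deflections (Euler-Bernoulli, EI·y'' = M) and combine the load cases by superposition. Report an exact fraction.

y(8/3) = 656/3796875 m

Load 1 — uniform load w=-18 kN/m over full span:
  y_1 = -wx²(L-x)²/(24EI) = -(-18)·(8/3)²·(4-(8/3))²/(24·50000) = 16/84375 m
Load 2 — triangular load w₀=3 kN/m (0→w₀ over full span):
  y_2 = -w₀x²(L-x)²(x+2L)/(120LEI) = -3·(8/3)²·(4-(8/3))²·((8/3)+2·4)/(120·4·50000) = -64/3796875 m
Superposition: y = Σ y_i = 656/3796875 m ≈ 0.000173 m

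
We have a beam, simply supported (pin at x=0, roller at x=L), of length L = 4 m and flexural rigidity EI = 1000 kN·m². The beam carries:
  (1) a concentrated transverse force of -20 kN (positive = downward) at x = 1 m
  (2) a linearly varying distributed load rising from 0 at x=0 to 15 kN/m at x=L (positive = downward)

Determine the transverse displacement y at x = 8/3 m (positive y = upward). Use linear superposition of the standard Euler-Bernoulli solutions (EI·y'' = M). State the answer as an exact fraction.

y(8/3) = -187/24300 m

Load 1 — point force P=-20 kN at a=1 m (b=L-a=3):
  y_1 = -Pa(L-x)(2Lx-a²-x²)/(6LEI)  [x>a] = -(-20)·1·(4-(8/3))·(2·4·(8/3)-1²-(8/3)²)/(6·4·1000) = 119/8100 m
Load 2 — triangular load w₀=15 kN/m (0→w₀ over full span):
  y_2 = -w₀x(7L⁴-10L²x²+3x⁴)/(360LEI) = -15·(8/3)·(7·4⁴-10·4²·(8/3)²+3·(8/3)⁴)/(360·4·1000) = -136/6075 m
Superposition: y = Σ y_i = -187/24300 m ≈ -0.007695 m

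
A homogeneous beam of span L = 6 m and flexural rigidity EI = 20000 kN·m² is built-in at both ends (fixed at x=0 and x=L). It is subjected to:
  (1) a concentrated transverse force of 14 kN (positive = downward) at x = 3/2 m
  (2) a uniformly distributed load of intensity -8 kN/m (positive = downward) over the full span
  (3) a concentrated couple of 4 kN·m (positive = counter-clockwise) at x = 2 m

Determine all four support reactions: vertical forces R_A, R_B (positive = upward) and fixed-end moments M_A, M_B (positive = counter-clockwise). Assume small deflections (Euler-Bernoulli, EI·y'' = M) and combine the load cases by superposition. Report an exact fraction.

Load 1 — point force P=14 kN at a=3/2 m (b=L-a=9/2):
  R_A = Pb²(3a+b)/L³ = 14·(9/2)²·(3·(3/2)+(9/2))/6³ = 189/16 kN
  M_A = Pab²/L² = 14·(3/2)·(9/2)²/6² = 189/16 kN·m
  R_B = Pa²(a+3b)/L³ = 14·(3/2)²·((3/2)+3·(9/2))/6³ = 35/16 kN
  M_B = -Pa²b/L² = -14·(3/2)²·(9/2)/6² = -63/16 kN·m
Load 2 — uniform load w=-8 kN/m over full span:
  R_A = wL/2 = (-8)·6/2 = -24 kN
  M_A = wL²/12 = (-8)·6²/12 = -24 kN·m
  R_B = wL/2 = (-8)·6/2 = -24 kN
  M_B = -wL²/12 = -(-8)·6²/12 = 24 kN·m
Load 3 — applied couple M₀=4 kN·m at a=2 m (b=L-a=4):
  R_A = 6M₀ab/L³ = 6·4·2·4/6³ = 8/9 kN
  M_A = M₀b(2a-b)/L² = 4·4·(2·2-4)/6² = 0 kN·m
  R_B = -6M₀ab/L³ = -6·4·2·4/6³ = -8/9 kN
  M_B = M₀a(2b-a)/L² = 4·2·(2·4-2)/6² = 4/3 kN·m
Superposition: R_A = -1627/144 kN, M_A = -195/16 kN·m, R_B = -3269/144 kN, M_B = 1027/48 kN·m

R_A = -1627/144 kN, M_A = -195/16 kN·m, R_B = -3269/144 kN, M_B = 1027/48 kN·m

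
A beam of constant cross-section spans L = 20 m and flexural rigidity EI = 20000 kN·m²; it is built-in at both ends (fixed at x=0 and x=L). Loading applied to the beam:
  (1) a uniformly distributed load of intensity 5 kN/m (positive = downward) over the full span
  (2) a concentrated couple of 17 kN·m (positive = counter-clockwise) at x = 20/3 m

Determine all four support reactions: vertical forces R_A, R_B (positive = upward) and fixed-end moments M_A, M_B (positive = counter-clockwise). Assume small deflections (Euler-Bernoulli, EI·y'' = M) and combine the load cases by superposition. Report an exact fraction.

Load 1 — uniform load w=5 kN/m over full span:
  R_A = wL/2 = 5·20/2 = 50 kN
  M_A = wL²/12 = 5·20²/12 = 500/3 kN·m
  R_B = wL/2 = 5·20/2 = 50 kN
  M_B = -wL²/12 = -5·20²/12 = -500/3 kN·m
Load 2 — applied couple M₀=17 kN·m at a=20/3 m (b=L-a=40/3):
  R_A = 6M₀ab/L³ = 6·17·(20/3)·(40/3)/20³ = 17/15 kN
  M_A = M₀b(2a-b)/L² = 17·(40/3)·(2·(20/3)-(40/3))/20² = 0 kN·m
  R_B = -6M₀ab/L³ = -6·17·(20/3)·(40/3)/20³ = -17/15 kN
  M_B = M₀a(2b-a)/L² = 17·(20/3)·(2·(40/3)-(20/3))/20² = 17/3 kN·m
Superposition: R_A = 767/15 kN, M_A = 500/3 kN·m, R_B = 733/15 kN, M_B = -161 kN·m

R_A = 767/15 kN, M_A = 500/3 kN·m, R_B = 733/15 kN, M_B = -161 kN·m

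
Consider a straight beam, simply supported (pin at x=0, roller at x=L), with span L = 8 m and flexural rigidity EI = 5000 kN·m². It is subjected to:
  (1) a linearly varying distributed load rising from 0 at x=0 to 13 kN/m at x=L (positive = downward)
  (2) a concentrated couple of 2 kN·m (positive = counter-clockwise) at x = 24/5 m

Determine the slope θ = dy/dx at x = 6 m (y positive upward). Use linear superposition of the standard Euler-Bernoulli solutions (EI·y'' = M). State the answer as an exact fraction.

Load 1 — triangular load w₀=13 kN/m (0→w₀ over full span):
  θ_1 = -w₀(7L⁴-30L²x²+15x⁴)/(360LEI) = -13·(7·8⁴-30·8²·6²+15·6⁴)/(360·8·5000) = 17069/900000 rad
Load 2 — applied couple M₀=2 kN·m at a=24/5 m (b=L-a=16/5):
  θ_2 = (M₀x²/(2L)-M₀(x-a)+C₁)/EI  [x>a] with C₁=M₀(3b²-L²)/(6L)=-104/75 = (2·6²/(2·8)-2·(6-(24/5))+(-104/75))/5000 = 107/750000 rad
Superposition: θ = Σ θ_i = 85987/4500000 rad ≈ 0.019108 rad

θ(6) = 85987/4500000 rad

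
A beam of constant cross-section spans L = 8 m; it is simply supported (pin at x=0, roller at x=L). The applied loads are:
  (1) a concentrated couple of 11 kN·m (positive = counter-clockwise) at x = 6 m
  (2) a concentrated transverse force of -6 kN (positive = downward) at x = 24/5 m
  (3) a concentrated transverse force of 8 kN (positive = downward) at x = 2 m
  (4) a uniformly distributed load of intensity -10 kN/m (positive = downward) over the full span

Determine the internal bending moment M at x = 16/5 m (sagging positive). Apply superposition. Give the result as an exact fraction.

Load 1 — applied couple M₀=11 kN·m at a=6 m (b=L-a=2):
  M_1 = M₀x/L  [x≤a] = 11·(16/5)/8 = 22/5 kN·m
Load 2 — point force P=-6 kN at a=24/5 m (b=L-a=16/5):
  M_2 = Pbx/L  [x≤a] = (-6)·(16/5)·(16/5)/8 = -192/25 kN·m
Load 3 — point force P=8 kN at a=2 m (b=L-a=6):
  M_3 = Pa(L-x)/L  [x>a] = 8·2·(8-(16/5))/8 = 48/5 kN·m
Load 4 — uniform load w=-10 kN/m over full span:
  M_4 = wx(L-x)/2 = (-10)·(16/5)·(8-(16/5))/2 = -384/5 kN·m
Superposition: M = Σ M_i = -1762/25 kN·m ≈ -70.480000 kN·m

M(16/5) = -1762/25 kN·m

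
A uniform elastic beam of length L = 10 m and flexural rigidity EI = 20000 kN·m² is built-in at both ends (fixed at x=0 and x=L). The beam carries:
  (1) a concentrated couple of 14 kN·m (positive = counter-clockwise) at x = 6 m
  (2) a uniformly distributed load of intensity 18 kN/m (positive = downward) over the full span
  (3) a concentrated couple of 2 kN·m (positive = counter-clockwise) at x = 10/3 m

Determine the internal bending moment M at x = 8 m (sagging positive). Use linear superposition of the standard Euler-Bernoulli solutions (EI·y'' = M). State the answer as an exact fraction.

Load 1 — applied couple M₀=14 kN·m at a=6 m (b=L-a=4):
  M_1 = R_Ax - M_A - M₀  [x>a] with R_A=252/125, M_A=112/25 = (252/125)·8 - (112/25) - 14 = -294/125 kN·m
Load 2 — uniform load w=18 kN/m over full span:
  M_2 = wLx/2 - wL²/12 - wx²/2 = 18·10·8/2 - 18·10²/12 - 18·8²/2 = -6 kN·m
Load 3 — applied couple M₀=2 kN·m at a=10/3 m (b=L-a=20/3):
  M_3 = R_Ax - M_A - M₀  [x>a] with R_A=4/15, M_A=0 = (4/15)·8 - 0 - 2 = 2/15 kN·m
Superposition: M = Σ M_i = -3082/375 kN·m ≈ -8.218667 kN·m

M(8) = -3082/375 kN·m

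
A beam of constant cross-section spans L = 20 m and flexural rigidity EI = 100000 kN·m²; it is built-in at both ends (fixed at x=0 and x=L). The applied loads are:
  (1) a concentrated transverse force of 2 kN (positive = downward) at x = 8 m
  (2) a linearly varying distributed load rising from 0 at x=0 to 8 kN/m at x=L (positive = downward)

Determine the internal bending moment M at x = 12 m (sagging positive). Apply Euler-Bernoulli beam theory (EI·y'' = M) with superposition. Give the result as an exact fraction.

M(12) = 25472/375 kN·m

Load 1 — point force P=2 kN at a=8 m (b=L-a=12):
  M_1 = Pa²(a+3b)(L-x)/L³ - Pa²b/L²  [x>a] = 2·8²·(8+3·12)·(20-12)/20³ - 2·8²·12/20² = 224/125 kN·m
Load 2 — triangular load w₀=8 kN/m (0→w₀ over full span):
  M_2 = 3w₀Lx/20 - w₀L²/30 - w₀x³/(6L) = 3·8·20·12/20 - 8·20²/30 - 8·12³/(6·20) = 992/15 kN·m
Superposition: M = Σ M_i = 25472/375 kN·m ≈ 67.925333 kN·m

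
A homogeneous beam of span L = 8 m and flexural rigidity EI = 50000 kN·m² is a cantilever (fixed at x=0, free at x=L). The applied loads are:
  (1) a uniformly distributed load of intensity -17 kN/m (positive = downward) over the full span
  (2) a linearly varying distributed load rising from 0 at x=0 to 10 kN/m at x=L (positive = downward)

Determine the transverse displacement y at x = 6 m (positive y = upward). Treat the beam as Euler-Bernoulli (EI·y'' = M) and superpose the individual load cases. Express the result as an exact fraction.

Load 1 — uniform load w=-17 kN/m over full span:
  y_1 = -wx²(x²-4Lx+6L²)/(24EI) = -(-17)·6²·(6²-4·8·6+6·8²)/(24·50000) = 2907/25000 m
Load 2 — triangular load w₀=10 kN/m (0→w₀ over full span):
  y_2 = (w₀Lx³/12-w₀L²x²/6-w₀x⁵/(120L))/EI = (10·8·6³/12-10·8²·6²/6-10·6⁵/(120·8))/50000 = -2481/50000 m
Superposition: y = Σ y_i = 3333/50000 m ≈ 0.066660 m

y(6) = 3333/50000 m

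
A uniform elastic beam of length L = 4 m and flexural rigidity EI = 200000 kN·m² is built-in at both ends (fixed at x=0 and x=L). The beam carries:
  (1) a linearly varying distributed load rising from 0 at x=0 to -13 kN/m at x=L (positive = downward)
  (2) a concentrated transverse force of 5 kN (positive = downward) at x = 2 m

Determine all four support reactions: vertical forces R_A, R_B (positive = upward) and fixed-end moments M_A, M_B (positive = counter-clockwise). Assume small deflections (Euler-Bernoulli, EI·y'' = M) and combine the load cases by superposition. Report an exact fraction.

Load 1 — triangular load w₀=-13 kN/m (0→w₀ over full span):
  R_A = 3w₀L/20 = 3·(-13)·4/20 = -39/5 kN
  M_A = w₀L²/30 = (-13)·4²/30 = -104/15 kN·m
  R_B = 7w₀L/20 = 7·(-13)·4/20 = -91/5 kN
  M_B = -w₀L²/20 = -(-13)·4²/20 = 52/5 kN·m
Load 2 — point force P=5 kN at a=2 m (b=L-a=2):
  R_A = Pb²(3a+b)/L³ = 5·2²·(3·2+2)/4³ = 5/2 kN
  M_A = Pab²/L² = 5·2·2²/4² = 5/2 kN·m
  R_B = Pa²(a+3b)/L³ = 5·2²·(2+3·2)/4³ = 5/2 kN
  M_B = -Pa²b/L² = -5·2²·2/4² = -5/2 kN·m
Superposition: R_A = -53/10 kN, M_A = -133/30 kN·m, R_B = -157/10 kN, M_B = 79/10 kN·m

R_A = -53/10 kN, M_A = -133/30 kN·m, R_B = -157/10 kN, M_B = 79/10 kN·m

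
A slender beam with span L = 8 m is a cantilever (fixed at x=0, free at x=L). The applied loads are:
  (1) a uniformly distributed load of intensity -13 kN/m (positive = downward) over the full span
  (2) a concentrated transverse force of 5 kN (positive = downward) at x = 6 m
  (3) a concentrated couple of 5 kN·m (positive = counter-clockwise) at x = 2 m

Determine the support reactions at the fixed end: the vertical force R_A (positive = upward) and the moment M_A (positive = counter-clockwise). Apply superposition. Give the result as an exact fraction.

Load 1 — uniform load w=-13 kN/m over full span:
  R_A = wL = (-13)·8 = -104 kN
  M_A = wL²/2 = (-13)·8²/2 = -416 kN·m
Load 2 — point force P=5 kN at a=6 m (b=L-a=2):
  R_A = P = 5 kN
  M_A = Pa = 5·6 = 30 kN·m
Load 3 — applied couple M₀=5 kN·m at a=2 m (b=L-a=6):
  R_A = 0 kN
  M_A = -M₀ = -5 kN·m
Superposition: R_A = -99 kN, M_A = -391 kN·m

R_A = -99 kN, M_A = -391 kN·m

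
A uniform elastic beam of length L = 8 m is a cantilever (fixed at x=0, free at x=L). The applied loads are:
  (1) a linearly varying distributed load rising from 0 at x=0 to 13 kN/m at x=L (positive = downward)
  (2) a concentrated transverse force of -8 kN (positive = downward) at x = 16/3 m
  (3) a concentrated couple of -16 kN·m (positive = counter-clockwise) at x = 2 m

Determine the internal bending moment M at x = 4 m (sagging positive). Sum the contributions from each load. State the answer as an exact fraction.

M(4) = -76 kN·m

Load 1 — triangular load w₀=13 kN/m (0→w₀ over full span):
  M_1 = w₀Lx/2 - w₀L²/3 - w₀x³/(6L) = 13·8·4/2 - 13·8²/3 - 13·4³/(6·8) = -260/3 kN·m
Load 2 — point force P=-8 kN at a=16/3 m (b=L-a=8/3):
  M_2 = -P(a-x)  [x≤a] = -(-8)·((16/3)-4) = 32/3 kN·m
Load 3 — applied couple M₀=-16 kN·m at a=2 m (b=L-a=6):
  M_3 = 0  [x>a] = 0 kN·m
Superposition: M = Σ M_i = -76 kN·m ≈ -76.000000 kN·m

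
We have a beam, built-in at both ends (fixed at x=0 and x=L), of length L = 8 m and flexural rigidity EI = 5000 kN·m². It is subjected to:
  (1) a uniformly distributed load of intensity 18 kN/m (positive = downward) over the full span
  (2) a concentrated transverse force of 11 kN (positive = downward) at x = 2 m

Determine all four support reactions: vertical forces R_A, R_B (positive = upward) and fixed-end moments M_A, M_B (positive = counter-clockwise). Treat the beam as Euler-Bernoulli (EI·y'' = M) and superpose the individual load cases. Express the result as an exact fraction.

Load 1 — uniform load w=18 kN/m over full span:
  R_A = wL/2 = 18·8/2 = 72 kN
  M_A = wL²/12 = 18·8²/12 = 96 kN·m
  R_B = wL/2 = 18·8/2 = 72 kN
  M_B = -wL²/12 = -18·8²/12 = -96 kN·m
Load 2 — point force P=11 kN at a=2 m (b=L-a=6):
  R_A = Pb²(3a+b)/L³ = 11·6²·(3·2+6)/8³ = 297/32 kN
  M_A = Pab²/L² = 11·2·6²/8² = 99/8 kN·m
  R_B = Pa²(a+3b)/L³ = 11·2²·(2+3·6)/8³ = 55/32 kN
  M_B = -Pa²b/L² = -11·2²·6/8² = -33/8 kN·m
Superposition: R_A = 2601/32 kN, M_A = 867/8 kN·m, R_B = 2359/32 kN, M_B = -801/8 kN·m

R_A = 2601/32 kN, M_A = 867/8 kN·m, R_B = 2359/32 kN, M_B = -801/8 kN·m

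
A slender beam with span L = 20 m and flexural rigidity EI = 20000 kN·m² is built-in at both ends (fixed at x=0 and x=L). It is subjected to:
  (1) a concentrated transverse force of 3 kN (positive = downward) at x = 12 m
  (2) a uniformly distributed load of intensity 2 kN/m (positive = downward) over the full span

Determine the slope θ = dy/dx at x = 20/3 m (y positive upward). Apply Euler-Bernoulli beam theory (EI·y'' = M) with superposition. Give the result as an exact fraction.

Load 1 — point force P=3 kN at a=12 m (b=L-a=8):
  θ_1 = -Pb²x(2aL-(3a+b)x)/(2L³EI)  [x≤a] = -3·8²·(20/3)·(2·12·20-(3·12+8)·(20/3))/(2·20³·20000) = -7/9375 rad
Load 2 — uniform load w=2 kN/m over full span:
  θ_2 = -wx(L-x)(L-2x)/(12EI) = -2·(20/3)·(20-(20/3))·(20-2·(20/3))/(12·20000) = -2/405 rad
Superposition: θ = Σ θ_i = -1439/253125 rad ≈ -0.005685 rad

θ(20/3) = -1439/253125 rad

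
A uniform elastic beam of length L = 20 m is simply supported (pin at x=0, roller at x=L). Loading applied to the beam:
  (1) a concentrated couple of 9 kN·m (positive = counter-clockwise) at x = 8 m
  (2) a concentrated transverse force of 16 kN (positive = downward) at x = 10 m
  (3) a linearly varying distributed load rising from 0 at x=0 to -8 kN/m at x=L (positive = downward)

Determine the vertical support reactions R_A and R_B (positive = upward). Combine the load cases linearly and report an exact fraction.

Load 1 — applied couple M₀=9 kN·m at a=8 m (b=L-a=12):
  R_A = M₀/L = 9/20 kN
  R_B = -M₀/L = -9/20 kN
Load 2 — point force P=16 kN at a=10 m (b=L-a=10):
  R_A = Pb/L = 16·10/20 = 8 kN
  R_B = Pa/L = 16·10/20 = 8 kN
Load 3 — triangular load w₀=-8 kN/m (0→w₀ over full span):
  R_A = w₀L/6 = (-8)·20/6 = -80/3 kN
  R_B = w₀L/3 = (-8)·20/3 = -160/3 kN
Superposition: R_A = -1093/60 kN, R_B = -2747/60 kN

R_A = -1093/60 kN, R_B = -2747/60 kN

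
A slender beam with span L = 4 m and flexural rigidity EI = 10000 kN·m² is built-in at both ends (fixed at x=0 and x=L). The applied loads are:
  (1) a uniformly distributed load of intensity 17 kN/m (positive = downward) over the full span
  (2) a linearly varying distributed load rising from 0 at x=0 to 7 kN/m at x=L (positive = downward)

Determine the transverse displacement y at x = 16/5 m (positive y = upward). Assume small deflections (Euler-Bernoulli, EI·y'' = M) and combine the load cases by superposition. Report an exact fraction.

Load 1 — uniform load w=17 kN/m over full span:
  y_1 = -wx²(L-x)²/(24EI) = -17·(16/5)²·(4-(16/5))²/(24·10000) = -544/1171875 m
Load 2 — triangular load w₀=7 kN/m (0→w₀ over full span):
  y_2 = -w₀x²(L-x)²(x+2L)/(120LEI) = -7·(16/5)²·(4-(16/5))²·((16/5)+2·4)/(120·4·10000) = -3136/29296875 m
Superposition: y = Σ y_i = -16736/29296875 m ≈ -0.000571 m

y(16/5) = -16736/29296875 m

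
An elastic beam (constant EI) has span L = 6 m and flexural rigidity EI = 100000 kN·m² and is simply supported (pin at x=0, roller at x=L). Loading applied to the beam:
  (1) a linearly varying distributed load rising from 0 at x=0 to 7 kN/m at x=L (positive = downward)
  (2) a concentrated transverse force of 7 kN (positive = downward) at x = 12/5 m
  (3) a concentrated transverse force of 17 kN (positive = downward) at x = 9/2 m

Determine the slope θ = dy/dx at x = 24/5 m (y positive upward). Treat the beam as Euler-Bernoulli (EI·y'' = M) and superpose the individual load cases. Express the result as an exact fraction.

θ(24/5) = 1236399/2000000000 rad

Load 1 — triangular load w₀=7 kN/m (0→w₀ over full span):
  θ_1 = -w₀(7L⁴-30L²x²+15x⁴)/(360LEI) = -7·(7·6⁴-30·6²·(24/5)²+15·(24/5)⁴)/(360·6·100000) = 15897/62500000 rad
Load 2 — point force P=7 kN at a=12/5 m (b=L-a=18/5):
  θ_2 = -Pa(2L²-6Lx+3x²+a²)/(6LEI)  [x>a] = -7·(12/5)·(2·6²-6·6·(24/5)+3·(24/5)²+(12/5)²)/(6·6·100000) = 189/1562500 rad
Load 3 — point force P=17 kN at a=9/2 m (b=L-a=3/2):
  θ_3 = -Pa(2L²-6Lx+3x²+a²)/(6LEI)  [x>a] = -17·(9/2)·(2·6²-6·6·(24/5)+3·(24/5)²+(9/2)²)/(6·6·100000) = 19431/80000000 rad
Superposition: θ = Σ θ_i = 1236399/2000000000 rad ≈ 0.000618 rad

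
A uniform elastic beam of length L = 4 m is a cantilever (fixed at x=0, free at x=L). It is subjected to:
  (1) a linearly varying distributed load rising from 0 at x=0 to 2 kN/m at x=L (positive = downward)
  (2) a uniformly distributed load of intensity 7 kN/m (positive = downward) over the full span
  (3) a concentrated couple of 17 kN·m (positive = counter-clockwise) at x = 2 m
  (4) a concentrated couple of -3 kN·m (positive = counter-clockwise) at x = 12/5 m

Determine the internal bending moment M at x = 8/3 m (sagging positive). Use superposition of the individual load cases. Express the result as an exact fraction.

Load 1 — triangular load w₀=2 kN/m (0→w₀ over full span):
  M_1 = w₀Lx/2 - w₀L²/3 - w₀x³/(6L) = 2·4·(8/3)/2 - 2·4²/3 - 2·(8/3)³/(6·4) = -128/81 kN·m
Load 2 — uniform load w=7 kN/m over full span:
  M_2 = -w(L-x)²/2 = -7·(4-(8/3))²/2 = -56/9 kN·m
Load 3 — applied couple M₀=17 kN·m at a=2 m (b=L-a=2):
  M_3 = 0  [x>a] = 0 kN·m
Load 4 — applied couple M₀=-3 kN·m at a=12/5 m (b=L-a=8/5):
  M_4 = 0  [x>a] = 0 kN·m
Superposition: M = Σ M_i = -632/81 kN·m ≈ -7.802469 kN·m

M(8/3) = -632/81 kN·m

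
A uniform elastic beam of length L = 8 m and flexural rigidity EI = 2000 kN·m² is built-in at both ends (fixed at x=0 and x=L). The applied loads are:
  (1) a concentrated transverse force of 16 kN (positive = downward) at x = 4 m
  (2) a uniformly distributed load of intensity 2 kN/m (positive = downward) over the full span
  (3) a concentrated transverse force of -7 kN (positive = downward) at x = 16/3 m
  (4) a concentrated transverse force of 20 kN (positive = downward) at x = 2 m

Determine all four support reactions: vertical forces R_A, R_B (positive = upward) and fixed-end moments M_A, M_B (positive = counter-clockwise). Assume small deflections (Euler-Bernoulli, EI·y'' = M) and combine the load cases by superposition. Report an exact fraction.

R_A = 6709/216 kN, M_A = 2431/54 kN·m, R_B = 3011/216 kN, M_B = -1397/54 kN·m

Load 1 — point force P=16 kN at a=4 m (b=L-a=4):
  R_A = Pb²(3a+b)/L³ = 16·4²·(3·4+4)/8³ = 8 kN
  M_A = Pab²/L² = 16·4·4²/8² = 16 kN·m
  R_B = Pa²(a+3b)/L³ = 16·4²·(4+3·4)/8³ = 8 kN
  M_B = -Pa²b/L² = -16·4²·4/8² = -16 kN·m
Load 2 — uniform load w=2 kN/m over full span:
  R_A = wL/2 = 2·8/2 = 8 kN
  M_A = wL²/12 = 2·8²/12 = 32/3 kN·m
  R_B = wL/2 = 2·8/2 = 8 kN
  M_B = -wL²/12 = -2·8²/12 = -32/3 kN·m
Load 3 — point force P=-7 kN at a=16/3 m (b=L-a=8/3):
  R_A = Pb²(3a+b)/L³ = (-7)·(8/3)²·(3·(16/3)+(8/3))/8³ = -49/27 kN
  M_A = Pab²/L² = (-7)·(16/3)·(8/3)²/8² = -112/27 kN·m
  R_B = Pa²(a+3b)/L³ = (-7)·(16/3)²·((16/3)+3·(8/3))/8³ = -140/27 kN
  M_B = -Pa²b/L² = -(-7)·(16/3)²·(8/3)/8² = 224/27 kN·m
Load 4 — point force P=20 kN at a=2 m (b=L-a=6):
  R_A = Pb²(3a+b)/L³ = 20·6²·(3·2+6)/8³ = 135/8 kN
  M_A = Pab²/L² = 20·2·6²/8² = 45/2 kN·m
  R_B = Pa²(a+3b)/L³ = 20·2²·(2+3·6)/8³ = 25/8 kN
  M_B = -Pa²b/L² = -20·2²·6/8² = -15/2 kN·m
Superposition: R_A = 6709/216 kN, M_A = 2431/54 kN·m, R_B = 3011/216 kN, M_B = -1397/54 kN·m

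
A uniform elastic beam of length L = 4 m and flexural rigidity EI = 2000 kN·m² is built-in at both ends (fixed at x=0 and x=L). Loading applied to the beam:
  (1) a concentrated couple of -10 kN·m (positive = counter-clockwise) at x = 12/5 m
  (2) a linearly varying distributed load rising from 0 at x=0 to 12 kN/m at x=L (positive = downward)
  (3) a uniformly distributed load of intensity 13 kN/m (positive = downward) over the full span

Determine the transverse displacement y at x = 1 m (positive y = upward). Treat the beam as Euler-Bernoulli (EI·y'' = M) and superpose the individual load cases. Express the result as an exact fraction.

Load 1 — applied couple M₀=-10 kN·m at a=12/5 m (b=L-a=8/5):
  y_1 = (R_Ax³/6 - M_Ax²/2)/EI  [x≤a] with R_A=-18/5, M_A=-16/5 = ((-18/5)·1³/6 - (-16/5)·1²/2)/2000 = 1/2000 m
Load 2 — triangular load w₀=12 kN/m (0→w₀ over full span):
  y_2 = -w₀x²(L-x)²(x+2L)/(120LEI) = -12·1²·(4-1)²·(1+2·4)/(120·4·2000) = -81/80000 m
Load 3 — uniform load w=13 kN/m over full span:
  y_3 = -wx²(L-x)²/(24EI) = -13·1²·(4-1)²/(24·2000) = -39/16000 m
Superposition: y = Σ y_i = -59/20000 m ≈ -0.002950 m

y(1) = -59/20000 m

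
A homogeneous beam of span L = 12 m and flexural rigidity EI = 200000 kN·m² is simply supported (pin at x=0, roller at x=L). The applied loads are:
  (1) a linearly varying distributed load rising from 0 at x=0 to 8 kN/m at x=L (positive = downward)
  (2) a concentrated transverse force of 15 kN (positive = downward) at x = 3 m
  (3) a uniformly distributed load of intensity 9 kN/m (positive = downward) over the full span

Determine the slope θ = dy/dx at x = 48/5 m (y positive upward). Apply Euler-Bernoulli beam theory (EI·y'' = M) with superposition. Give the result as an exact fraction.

θ(48/5) = 4096707/1000000000 rad

Load 1 — triangular load w₀=8 kN/m (0→w₀ over full span):
  θ_1 = -w₀(7L⁴-30L²x²+15x⁴)/(360LEI) = -8·(7·12⁴-30·12²·(48/5)²+15·(48/5)⁴)/(360·12·200000) = 2271/1953125 rad
Load 2 — point force P=15 kN at a=3 m (b=L-a=9):
  θ_2 = -Pa(2L²-6Lx+3x²+a²)/(6LEI)  [x>a] = -15·3·(2·12²-6·12·(48/5)+3·(48/5)²+3²)/(6·12·200000) = 2943/8000000 rad
Load 3 — uniform load w=9 kN/m over full span:
  θ_3 = -w(L³-6Lx²+4x³)/(24EI) = -9·(12³-6·12·(48/5)²+4·(48/5)³)/(24·200000) = 8019/3125000 rad
Superposition: θ = Σ θ_i = 4096707/1000000000 rad ≈ 0.004097 rad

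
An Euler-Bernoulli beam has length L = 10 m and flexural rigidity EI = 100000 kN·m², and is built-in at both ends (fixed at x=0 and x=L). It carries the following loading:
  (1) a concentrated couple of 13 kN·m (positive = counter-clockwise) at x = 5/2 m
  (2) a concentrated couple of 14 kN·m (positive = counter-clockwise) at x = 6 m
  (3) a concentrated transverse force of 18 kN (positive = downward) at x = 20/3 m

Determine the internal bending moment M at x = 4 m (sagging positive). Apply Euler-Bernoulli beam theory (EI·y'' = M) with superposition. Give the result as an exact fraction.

M(4) = 25229/6000 kN·m

Load 1 — applied couple M₀=13 kN·m at a=5/2 m (b=L-a=15/2):
  M_1 = R_Ax - M_A - M₀  [x>a] with R_A=117/80, M_A=-39/16 = (117/80)·4 - (-39/16) - 13 = -377/80 kN·m
Load 2 — applied couple M₀=14 kN·m at a=6 m (b=L-a=4):
  M_2 = R_Ax - M_A  [x≤a] with R_A=252/125, M_A=112/25 = (252/125)·4 - (112/25) = 448/125 kN·m
Load 3 — point force P=18 kN at a=20/3 m (b=L-a=10/3):
  M_3 = Pb²(3a+b)x/L³ - Pab²/L²  [x≤a] = 18·(10/3)²·(3·(20/3)+(10/3))·4/10³ - 18·(20/3)·(10/3)²/10² = 16/3 kN·m
Superposition: M = Σ M_i = 25229/6000 kN·m ≈ 4.204833 kN·m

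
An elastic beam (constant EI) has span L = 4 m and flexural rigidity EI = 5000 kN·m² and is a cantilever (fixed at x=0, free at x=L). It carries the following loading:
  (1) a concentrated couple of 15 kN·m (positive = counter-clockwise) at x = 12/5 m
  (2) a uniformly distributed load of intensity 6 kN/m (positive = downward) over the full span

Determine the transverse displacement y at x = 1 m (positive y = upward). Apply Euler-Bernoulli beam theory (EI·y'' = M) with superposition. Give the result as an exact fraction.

Load 1 — applied couple M₀=15 kN·m at a=12/5 m (b=L-a=8/5):
  y_1 = M₀x²/(2EI)  [x≤a] = 15·1²/(2·5000) = 3/2000 m
Load 2 — uniform load w=6 kN/m over full span:
  y_2 = -wx²(x²-4Lx+6L²)/(24EI) = -6·1²·(1²-4·4·1+6·4²)/(24·5000) = -81/20000 m
Superposition: y = Σ y_i = -51/20000 m ≈ -0.002550 m

y(1) = -51/20000 m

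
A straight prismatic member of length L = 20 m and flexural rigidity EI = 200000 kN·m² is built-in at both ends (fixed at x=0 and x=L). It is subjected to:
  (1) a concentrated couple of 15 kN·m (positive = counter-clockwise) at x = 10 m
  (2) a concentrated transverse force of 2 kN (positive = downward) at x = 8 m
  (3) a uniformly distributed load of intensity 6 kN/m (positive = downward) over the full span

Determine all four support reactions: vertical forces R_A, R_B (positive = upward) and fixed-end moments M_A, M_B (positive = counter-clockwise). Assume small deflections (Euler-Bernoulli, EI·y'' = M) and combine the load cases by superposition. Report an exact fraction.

R_A = 62421/1000 kN, M_A = 20951/100 kN·m, R_B = 59579/1000 kN, M_B = -20009/100 kN·m

Load 1 — applied couple M₀=15 kN·m at a=10 m (b=L-a=10):
  R_A = 6M₀ab/L³ = 6·15·10·10/20³ = 9/8 kN
  M_A = M₀b(2a-b)/L² = 15·10·(2·10-10)/20² = 15/4 kN·m
  R_B = -6M₀ab/L³ = -6·15·10·10/20³ = -9/8 kN
  M_B = M₀a(2b-a)/L² = 15·10·(2·10-10)/20² = 15/4 kN·m
Load 2 — point force P=2 kN at a=8 m (b=L-a=12):
  R_A = Pb²(3a+b)/L³ = 2·12²·(3·8+12)/20³ = 162/125 kN
  M_A = Pab²/L² = 2·8·12²/20² = 144/25 kN·m
  R_B = Pa²(a+3b)/L³ = 2·8²·(8+3·12)/20³ = 88/125 kN
  M_B = -Pa²b/L² = -2·8²·12/20² = -96/25 kN·m
Load 3 — uniform load w=6 kN/m over full span:
  R_A = wL/2 = 6·20/2 = 60 kN
  M_A = wL²/12 = 6·20²/12 = 200 kN·m
  R_B = wL/2 = 6·20/2 = 60 kN
  M_B = -wL²/12 = -6·20²/12 = -200 kN·m
Superposition: R_A = 62421/1000 kN, M_A = 20951/100 kN·m, R_B = 59579/1000 kN, M_B = -20009/100 kN·m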